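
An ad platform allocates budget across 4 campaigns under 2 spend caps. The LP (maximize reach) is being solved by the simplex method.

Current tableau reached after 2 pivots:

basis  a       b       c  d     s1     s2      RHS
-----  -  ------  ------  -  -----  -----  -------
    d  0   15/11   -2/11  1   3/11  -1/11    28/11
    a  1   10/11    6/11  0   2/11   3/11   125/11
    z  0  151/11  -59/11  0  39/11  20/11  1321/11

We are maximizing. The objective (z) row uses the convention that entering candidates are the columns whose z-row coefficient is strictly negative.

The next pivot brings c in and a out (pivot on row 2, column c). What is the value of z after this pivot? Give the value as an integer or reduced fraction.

Minimum ratio for c: (125/11)/(6/11) = 125/6.
z changes by −(z-row coeff of c)·ratio = −(-59/11)·(125/6) = 7375/66.
New z = 1321/11 + (7375/66) = 1391/6.

1391/6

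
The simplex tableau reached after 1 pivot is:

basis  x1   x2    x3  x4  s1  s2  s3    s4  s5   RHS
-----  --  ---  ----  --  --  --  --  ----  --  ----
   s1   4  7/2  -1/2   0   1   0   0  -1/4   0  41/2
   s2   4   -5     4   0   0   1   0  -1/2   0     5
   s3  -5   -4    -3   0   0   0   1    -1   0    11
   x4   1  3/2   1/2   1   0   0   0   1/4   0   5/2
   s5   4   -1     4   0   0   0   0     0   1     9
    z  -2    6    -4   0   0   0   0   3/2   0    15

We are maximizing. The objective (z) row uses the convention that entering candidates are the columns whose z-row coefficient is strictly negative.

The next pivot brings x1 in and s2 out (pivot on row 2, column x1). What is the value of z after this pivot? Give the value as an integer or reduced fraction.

Minimum ratio for x1: 5/4 = 5/4.
z changes by −(z-row coeff of x1)·ratio = −(-2)·(5/4) = 5/2.
New z = 15 + (5/2) = 35/2.

35/2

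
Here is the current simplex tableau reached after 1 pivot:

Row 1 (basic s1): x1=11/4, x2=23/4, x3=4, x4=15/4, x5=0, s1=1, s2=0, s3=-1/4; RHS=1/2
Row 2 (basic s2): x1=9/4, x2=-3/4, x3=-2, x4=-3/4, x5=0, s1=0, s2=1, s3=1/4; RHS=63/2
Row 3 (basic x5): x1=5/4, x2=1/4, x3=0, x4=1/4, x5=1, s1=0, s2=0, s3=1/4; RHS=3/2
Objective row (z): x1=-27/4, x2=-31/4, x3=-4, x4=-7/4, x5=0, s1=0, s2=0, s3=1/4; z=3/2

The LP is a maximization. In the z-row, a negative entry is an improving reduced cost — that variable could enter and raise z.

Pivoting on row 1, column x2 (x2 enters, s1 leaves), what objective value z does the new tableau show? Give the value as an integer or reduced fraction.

50/23

Minimum ratio for x2: (1/2)/(23/4) = 2/23.
z changes by −(z-row coeff of x2)·ratio = −(-31/4)·(2/23) = 31/46.
New z = 3/2 + (31/46) = 50/23.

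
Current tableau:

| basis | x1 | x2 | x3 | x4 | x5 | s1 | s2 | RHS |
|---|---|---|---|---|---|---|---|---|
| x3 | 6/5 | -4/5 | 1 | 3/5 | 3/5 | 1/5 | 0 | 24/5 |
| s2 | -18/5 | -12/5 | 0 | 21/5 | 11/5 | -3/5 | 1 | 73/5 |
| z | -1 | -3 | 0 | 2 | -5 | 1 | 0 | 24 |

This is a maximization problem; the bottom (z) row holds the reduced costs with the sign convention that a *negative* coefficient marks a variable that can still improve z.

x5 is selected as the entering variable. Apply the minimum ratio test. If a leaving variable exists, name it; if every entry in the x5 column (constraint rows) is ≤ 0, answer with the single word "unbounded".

Ratios: row 1 (x3): (24/5)/(3/5) = 8; row 2 (s2): (73/5)/(11/5) = 73/11.
Minimum ratio is in the s2 row, so s2 leaves.

s2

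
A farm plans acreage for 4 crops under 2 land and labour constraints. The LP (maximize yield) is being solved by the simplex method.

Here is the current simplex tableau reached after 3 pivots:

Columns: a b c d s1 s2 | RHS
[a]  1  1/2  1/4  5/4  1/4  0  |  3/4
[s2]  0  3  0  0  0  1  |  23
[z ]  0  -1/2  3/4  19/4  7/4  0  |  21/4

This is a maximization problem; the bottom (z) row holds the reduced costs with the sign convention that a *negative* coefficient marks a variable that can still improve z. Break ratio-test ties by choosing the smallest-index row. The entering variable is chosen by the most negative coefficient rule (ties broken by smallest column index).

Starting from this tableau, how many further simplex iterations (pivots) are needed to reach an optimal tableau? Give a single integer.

pivot: b in, a out → z = 6
No improving column remains; optimal.

1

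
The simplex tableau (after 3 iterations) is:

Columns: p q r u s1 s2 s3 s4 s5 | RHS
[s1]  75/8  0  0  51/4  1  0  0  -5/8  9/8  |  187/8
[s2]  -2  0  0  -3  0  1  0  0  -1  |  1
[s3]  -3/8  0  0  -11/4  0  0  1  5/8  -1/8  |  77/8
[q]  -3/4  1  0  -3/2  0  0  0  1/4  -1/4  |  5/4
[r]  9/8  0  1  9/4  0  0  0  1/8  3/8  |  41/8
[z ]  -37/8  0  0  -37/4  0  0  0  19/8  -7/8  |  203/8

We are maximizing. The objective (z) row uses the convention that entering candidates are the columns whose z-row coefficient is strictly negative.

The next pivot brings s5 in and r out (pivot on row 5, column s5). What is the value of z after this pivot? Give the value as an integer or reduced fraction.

112/3

Minimum ratio for s5: (41/8)/(3/8) = 41/3.
z changes by −(z-row coeff of s5)·ratio = −(-7/8)·(41/3) = 287/24.
New z = 203/8 + (287/24) = 112/3.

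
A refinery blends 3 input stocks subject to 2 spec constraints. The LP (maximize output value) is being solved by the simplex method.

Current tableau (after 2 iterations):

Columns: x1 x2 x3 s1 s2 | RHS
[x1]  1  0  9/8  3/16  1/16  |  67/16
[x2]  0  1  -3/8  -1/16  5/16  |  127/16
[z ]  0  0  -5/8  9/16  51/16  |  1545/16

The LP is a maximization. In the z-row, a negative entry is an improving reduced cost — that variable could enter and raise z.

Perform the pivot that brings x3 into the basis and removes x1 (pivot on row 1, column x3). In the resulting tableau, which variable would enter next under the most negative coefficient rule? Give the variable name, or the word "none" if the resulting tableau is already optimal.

Pivot element 9/8. New z-row = old z-row − (-5/8)·(row 1/(9/8)).
Updated z-row coefficients: x1: 5/9, x2: 0, x3: 0, s1: 2/3, s2: 29/9.
No coefficient is strictly negative; the tableau after this pivot is optimal.

none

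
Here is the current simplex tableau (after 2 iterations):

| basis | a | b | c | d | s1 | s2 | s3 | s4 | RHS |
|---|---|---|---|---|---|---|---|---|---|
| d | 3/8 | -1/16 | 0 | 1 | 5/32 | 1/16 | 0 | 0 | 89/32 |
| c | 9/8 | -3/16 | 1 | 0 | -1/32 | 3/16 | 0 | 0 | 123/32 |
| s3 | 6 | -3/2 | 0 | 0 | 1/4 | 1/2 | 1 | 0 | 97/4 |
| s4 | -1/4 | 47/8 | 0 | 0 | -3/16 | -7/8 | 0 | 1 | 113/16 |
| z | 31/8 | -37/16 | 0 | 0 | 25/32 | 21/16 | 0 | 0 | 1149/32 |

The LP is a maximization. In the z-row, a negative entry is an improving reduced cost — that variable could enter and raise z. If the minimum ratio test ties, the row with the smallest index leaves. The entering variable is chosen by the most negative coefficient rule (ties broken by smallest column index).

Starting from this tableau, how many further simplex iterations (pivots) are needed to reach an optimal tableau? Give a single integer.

1

pivot: b in, s4 out → z = 7273/188
No improving column remains; optimal.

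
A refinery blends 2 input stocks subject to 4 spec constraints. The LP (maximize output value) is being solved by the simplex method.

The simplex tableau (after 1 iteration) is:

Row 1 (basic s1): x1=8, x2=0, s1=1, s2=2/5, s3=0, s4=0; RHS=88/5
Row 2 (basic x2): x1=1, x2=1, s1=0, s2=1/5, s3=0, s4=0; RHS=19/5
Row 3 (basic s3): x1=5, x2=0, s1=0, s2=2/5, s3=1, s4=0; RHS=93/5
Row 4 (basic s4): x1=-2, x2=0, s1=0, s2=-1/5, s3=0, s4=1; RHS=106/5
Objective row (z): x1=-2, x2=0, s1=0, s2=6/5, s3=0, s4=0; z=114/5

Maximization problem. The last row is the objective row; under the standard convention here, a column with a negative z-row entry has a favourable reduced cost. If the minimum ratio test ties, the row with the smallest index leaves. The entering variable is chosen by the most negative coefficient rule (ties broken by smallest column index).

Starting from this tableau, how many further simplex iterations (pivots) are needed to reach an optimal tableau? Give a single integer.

1

pivot: x1 in, s1 out → z = 136/5
No improving column remains; optimal.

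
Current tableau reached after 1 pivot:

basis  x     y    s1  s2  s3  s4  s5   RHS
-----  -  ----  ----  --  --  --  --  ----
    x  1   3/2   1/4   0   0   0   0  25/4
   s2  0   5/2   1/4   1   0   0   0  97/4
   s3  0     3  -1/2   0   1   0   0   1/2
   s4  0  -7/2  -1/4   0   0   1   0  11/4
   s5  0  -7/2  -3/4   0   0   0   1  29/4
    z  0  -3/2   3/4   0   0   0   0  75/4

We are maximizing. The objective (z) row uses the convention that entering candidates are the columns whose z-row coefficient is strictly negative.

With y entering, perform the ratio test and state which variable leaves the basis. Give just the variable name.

Ratios: row 1 (x): (25/4)/(3/2) = 25/6; row 2 (s2): (97/4)/(5/2) = 97/10; row 3 (s3): (1/2)/3 = 1/6; row 4 (s4): entry -7/2 ≤ 0, skip; row 5 (s5): entry -7/2 ≤ 0, skip.
Minimum ratio 1/6 is in the s3 row, so s3 leaves.

s3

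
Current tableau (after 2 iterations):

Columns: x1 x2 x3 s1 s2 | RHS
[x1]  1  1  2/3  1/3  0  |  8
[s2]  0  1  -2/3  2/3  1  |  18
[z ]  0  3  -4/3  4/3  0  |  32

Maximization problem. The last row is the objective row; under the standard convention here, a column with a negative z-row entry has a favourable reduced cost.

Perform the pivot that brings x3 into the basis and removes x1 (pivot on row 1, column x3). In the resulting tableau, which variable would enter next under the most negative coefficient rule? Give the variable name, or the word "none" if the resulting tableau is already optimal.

Pivot element 2/3. New z-row = old z-row − (-4/3)·(row 1/(2/3)).
Updated z-row coefficients: x1: 2, x2: 5, x3: 0, s1: 2, s2: 0.
No coefficient is strictly negative; the tableau after this pivot is optimal.

none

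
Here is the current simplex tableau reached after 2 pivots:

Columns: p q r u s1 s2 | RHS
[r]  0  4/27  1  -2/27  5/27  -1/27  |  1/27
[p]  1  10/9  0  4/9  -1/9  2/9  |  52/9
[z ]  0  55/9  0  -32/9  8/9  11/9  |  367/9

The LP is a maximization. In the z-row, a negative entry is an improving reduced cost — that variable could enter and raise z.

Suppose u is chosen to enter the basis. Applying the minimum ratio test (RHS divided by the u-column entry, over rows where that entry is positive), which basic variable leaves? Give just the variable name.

Ratios: row 1 (r): entry -2/27 ≤ 0, skip; row 2 (p): (52/9)/(4/9) = 13.
Minimum ratio 13 is in the p row, so p leaves.

p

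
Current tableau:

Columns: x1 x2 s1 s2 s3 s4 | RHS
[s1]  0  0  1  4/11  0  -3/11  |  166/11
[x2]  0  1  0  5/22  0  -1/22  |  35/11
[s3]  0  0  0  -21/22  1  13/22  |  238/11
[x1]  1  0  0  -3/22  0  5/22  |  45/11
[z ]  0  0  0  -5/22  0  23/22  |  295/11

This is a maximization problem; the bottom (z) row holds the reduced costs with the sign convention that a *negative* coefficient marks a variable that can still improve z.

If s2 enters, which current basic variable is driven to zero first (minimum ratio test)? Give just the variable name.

x2

Ratios: row 1 (s1): (166/11)/(4/11) = 83/2; row 2 (x2): (35/11)/(5/22) = 14; row 3 (s3): entry -21/22 ≤ 0, skip; row 4 (x1): entry -3/22 ≤ 0, skip.
Minimum ratio 14 is in the x2 row, so x2 leaves.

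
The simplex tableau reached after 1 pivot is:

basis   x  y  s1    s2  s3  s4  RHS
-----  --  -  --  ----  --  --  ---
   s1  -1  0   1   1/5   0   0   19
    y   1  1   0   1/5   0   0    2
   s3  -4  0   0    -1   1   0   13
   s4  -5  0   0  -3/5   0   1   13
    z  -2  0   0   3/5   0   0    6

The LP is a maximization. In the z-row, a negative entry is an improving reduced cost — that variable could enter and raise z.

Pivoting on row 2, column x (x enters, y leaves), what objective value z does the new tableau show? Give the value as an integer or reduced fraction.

Minimum ratio for x: 2/1 = 2.
z changes by −(z-row coeff of x)·ratio = −(-2)·2 = 4.
New z = 6 + 4 = 10.

10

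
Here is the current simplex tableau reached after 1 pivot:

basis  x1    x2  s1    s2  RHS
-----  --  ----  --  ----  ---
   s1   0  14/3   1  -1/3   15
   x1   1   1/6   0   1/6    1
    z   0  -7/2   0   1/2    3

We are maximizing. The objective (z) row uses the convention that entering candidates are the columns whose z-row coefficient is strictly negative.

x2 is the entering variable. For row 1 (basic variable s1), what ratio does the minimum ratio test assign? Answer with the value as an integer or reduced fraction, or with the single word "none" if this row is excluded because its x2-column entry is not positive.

45/14

Ratio = RHS / (x2 entry) = 15 / (14/3) = 45/14.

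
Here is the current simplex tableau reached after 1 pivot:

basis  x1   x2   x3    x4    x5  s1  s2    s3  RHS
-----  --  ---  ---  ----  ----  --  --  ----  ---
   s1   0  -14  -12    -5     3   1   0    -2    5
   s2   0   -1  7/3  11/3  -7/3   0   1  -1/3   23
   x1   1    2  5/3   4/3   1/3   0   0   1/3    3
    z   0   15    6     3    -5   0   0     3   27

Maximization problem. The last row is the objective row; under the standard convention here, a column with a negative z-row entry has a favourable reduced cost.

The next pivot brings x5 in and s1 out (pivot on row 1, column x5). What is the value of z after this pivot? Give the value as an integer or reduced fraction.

Minimum ratio for x5: 5/3 = 5/3.
z changes by −(z-row coeff of x5)·ratio = −(-5)·(5/3) = 25/3.
New z = 27 + (25/3) = 106/3.

106/3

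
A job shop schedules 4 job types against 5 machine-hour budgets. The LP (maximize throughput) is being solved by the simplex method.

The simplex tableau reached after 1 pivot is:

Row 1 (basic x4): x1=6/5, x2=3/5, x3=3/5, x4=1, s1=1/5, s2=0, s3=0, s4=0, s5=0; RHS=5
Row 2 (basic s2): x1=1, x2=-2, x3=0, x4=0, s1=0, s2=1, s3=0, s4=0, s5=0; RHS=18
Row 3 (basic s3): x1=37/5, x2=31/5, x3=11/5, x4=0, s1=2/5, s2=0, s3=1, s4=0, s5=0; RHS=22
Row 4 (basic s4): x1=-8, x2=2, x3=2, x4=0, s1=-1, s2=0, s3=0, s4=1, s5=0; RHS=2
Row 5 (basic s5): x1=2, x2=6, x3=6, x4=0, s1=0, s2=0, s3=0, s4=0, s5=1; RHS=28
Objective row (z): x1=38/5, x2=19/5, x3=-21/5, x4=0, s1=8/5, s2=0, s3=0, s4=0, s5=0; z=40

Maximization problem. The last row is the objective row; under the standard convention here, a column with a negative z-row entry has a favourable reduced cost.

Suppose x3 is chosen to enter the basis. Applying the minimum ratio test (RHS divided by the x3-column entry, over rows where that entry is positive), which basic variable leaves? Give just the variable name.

s4

Ratios: row 1 (x4): 5/(3/5) = 25/3; row 2 (s2): entry 0 ≤ 0, skip; row 3 (s3): 22/(11/5) = 10; row 4 (s4): 2/2 = 1; row 5 (s5): 28/6 = 14/3.
Minimum ratio 1 is in the s4 row, so s4 leaves.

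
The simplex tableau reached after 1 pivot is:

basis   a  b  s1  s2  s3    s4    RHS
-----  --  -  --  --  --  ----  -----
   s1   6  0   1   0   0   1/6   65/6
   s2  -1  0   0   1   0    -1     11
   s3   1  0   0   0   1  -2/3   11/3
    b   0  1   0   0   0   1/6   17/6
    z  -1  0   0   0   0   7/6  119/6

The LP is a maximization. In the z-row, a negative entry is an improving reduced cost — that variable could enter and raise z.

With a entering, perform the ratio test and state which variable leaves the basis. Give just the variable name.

Ratios: row 1 (s1): (65/6)/6 = 65/36; row 2 (s2): entry -1 ≤ 0, skip; row 3 (s3): (11/3)/1 = 11/3; row 4 (b): entry 0 ≤ 0, skip.
Minimum ratio 65/36 is in the s1 row, so s1 leaves.

s1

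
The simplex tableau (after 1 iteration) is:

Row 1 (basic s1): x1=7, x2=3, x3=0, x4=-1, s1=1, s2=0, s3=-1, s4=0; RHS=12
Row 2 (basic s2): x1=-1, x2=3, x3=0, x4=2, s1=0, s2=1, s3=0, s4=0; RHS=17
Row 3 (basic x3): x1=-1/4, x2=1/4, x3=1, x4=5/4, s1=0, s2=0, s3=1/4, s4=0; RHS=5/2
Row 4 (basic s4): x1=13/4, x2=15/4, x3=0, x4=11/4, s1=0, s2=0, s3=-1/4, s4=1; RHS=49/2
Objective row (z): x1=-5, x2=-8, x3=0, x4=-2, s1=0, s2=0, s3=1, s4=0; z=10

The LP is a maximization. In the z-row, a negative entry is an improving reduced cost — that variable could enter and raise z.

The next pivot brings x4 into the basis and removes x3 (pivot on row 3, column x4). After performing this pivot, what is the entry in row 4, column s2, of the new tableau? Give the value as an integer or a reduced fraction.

0

Pivot element is row 3, column x4: 5/4.
Normalize row 3: new (row 3, s2) = 0/(5/4) = 0.
row 4 ← row 4 − (11/4)·(new row 3): 0 − (11/4)·0 = 0.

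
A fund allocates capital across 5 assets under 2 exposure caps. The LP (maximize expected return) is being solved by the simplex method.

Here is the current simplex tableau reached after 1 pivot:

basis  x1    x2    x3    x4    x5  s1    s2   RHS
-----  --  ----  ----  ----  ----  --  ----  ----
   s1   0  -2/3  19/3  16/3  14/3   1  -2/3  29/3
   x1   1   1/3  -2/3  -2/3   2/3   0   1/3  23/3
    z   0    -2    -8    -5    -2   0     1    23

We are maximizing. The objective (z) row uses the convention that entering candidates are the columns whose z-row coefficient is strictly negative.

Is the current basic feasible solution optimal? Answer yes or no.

no

Column x2 has objective-row coefficient -2, which is negative; an improving pivot exists, so not yet optimal.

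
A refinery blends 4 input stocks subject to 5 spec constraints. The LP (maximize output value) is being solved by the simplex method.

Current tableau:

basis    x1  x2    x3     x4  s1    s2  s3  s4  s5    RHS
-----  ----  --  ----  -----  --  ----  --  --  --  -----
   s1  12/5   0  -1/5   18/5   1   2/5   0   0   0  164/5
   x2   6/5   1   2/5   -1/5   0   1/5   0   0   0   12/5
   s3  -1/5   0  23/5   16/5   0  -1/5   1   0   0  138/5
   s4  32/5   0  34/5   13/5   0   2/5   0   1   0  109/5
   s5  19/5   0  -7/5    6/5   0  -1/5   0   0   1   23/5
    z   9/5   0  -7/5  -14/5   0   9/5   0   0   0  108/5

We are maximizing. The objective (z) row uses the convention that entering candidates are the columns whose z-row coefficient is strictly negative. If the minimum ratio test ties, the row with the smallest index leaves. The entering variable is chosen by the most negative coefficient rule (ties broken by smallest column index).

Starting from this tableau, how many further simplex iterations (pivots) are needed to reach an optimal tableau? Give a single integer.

pivot: x4 in, s5 out → z = 97/3
pivot: x3 in, s4 out → z = 2239/59
No improving column remains; optimal.

2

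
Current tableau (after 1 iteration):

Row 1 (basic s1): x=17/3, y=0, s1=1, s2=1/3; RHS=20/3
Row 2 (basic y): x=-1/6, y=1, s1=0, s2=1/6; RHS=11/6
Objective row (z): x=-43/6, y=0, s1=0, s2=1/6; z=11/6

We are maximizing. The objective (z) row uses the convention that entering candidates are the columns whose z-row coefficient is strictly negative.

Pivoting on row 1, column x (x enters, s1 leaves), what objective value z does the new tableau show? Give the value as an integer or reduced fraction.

349/34

Minimum ratio for x: (20/3)/(17/3) = 20/17.
z changes by −(z-row coeff of x)·ratio = −(-43/6)·(20/17) = 430/51.
New z = 11/6 + (430/51) = 349/34.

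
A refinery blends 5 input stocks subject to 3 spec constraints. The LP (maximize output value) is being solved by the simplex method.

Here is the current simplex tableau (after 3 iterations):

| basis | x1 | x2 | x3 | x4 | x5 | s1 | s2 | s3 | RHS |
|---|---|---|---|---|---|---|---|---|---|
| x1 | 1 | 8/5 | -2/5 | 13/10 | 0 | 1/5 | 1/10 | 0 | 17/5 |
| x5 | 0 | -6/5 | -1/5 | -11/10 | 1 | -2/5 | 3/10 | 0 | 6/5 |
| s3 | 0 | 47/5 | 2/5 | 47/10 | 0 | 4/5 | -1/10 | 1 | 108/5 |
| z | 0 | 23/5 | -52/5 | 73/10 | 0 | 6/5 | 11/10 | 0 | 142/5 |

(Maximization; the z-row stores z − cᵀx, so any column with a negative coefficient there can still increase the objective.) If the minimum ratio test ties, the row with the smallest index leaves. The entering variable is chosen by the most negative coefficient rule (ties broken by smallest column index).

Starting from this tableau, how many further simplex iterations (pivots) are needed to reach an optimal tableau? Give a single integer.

2

pivot: x3 in, s3 out → z = 590
pivot: s2 in, x5 out → z = 662
No improving column remains; optimal.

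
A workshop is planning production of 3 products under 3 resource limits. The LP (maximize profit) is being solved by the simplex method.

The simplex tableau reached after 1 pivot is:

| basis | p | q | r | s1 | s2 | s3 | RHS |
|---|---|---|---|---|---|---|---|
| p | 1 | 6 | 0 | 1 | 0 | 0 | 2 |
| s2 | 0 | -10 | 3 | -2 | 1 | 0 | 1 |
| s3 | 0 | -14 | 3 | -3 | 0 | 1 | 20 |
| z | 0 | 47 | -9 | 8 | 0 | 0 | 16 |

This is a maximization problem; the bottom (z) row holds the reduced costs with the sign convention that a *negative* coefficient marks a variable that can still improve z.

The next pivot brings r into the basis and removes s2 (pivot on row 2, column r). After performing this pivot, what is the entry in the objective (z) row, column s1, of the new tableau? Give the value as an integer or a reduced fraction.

2

Pivot element is row 2, column r: 3.
Normalize row 2: new (row 2, s1) = (-2)/3 = -2/3.
z-row ← z-row − (-9)·(new row 2): 8 − (-9)·(-2/3) = 2.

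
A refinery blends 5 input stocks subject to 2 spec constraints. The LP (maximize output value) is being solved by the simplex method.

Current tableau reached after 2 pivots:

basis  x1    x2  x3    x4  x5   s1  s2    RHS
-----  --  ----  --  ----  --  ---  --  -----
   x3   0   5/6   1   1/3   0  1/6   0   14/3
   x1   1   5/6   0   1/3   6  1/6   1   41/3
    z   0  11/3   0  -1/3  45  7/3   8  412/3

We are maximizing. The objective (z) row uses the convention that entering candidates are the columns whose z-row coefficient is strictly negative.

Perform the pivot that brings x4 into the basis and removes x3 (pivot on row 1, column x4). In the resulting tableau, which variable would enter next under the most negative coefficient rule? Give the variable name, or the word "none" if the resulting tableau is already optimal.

none

Pivot element 1/3. New z-row = old z-row − (-1/3)·(row 1/(1/3)).
Updated z-row coefficients: x1: 0, x2: 9/2, x3: 1, x4: 0, x5: 45, s1: 5/2, s2: 8.
No coefficient is strictly negative; the tableau after this pivot is optimal.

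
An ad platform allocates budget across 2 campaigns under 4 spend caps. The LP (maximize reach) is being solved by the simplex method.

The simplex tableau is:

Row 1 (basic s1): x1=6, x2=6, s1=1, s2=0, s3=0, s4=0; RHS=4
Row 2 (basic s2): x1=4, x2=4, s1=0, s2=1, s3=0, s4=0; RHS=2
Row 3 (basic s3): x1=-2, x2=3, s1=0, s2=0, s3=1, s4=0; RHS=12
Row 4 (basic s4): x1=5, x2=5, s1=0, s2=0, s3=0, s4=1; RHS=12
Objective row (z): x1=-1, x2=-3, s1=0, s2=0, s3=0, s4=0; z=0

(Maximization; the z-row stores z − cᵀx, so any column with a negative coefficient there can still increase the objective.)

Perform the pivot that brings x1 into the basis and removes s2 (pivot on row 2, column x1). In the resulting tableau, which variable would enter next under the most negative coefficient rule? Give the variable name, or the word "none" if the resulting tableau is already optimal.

x2

Pivot element 4. New z-row = old z-row − (-1)·(row 2/4).
Updated z-row coefficients: x1: 0, x2: -2, s1: 0, s2: 1/4, s3: 0, s4: 0.
The most negative is -2 in column x2, so x2 would enter next.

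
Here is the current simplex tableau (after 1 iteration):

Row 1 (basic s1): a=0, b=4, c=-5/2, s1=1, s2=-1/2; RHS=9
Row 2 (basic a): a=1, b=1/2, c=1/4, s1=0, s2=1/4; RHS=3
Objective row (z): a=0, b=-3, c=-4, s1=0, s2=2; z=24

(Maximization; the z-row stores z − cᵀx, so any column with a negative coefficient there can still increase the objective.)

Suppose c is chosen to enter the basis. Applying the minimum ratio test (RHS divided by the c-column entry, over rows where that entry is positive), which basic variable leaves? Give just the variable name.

a

Ratios: row 1 (s1): entry -5/2 ≤ 0, skip; row 2 (a): 3/(1/4) = 12.
Minimum ratio 12 is in the a row, so a leaves.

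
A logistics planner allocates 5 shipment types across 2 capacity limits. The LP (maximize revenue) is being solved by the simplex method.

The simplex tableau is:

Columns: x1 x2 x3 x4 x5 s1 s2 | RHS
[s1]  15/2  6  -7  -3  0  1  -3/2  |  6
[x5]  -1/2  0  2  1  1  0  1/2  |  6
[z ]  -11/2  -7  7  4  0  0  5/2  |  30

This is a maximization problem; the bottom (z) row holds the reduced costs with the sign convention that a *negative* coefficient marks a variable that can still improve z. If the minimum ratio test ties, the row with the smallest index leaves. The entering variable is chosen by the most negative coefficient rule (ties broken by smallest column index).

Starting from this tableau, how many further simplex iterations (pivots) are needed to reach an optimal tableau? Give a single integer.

pivot: x2 in, s1 out → z = 37
pivot: x3 in, x5 out → z = 81/2
No improving column remains; optimal.

2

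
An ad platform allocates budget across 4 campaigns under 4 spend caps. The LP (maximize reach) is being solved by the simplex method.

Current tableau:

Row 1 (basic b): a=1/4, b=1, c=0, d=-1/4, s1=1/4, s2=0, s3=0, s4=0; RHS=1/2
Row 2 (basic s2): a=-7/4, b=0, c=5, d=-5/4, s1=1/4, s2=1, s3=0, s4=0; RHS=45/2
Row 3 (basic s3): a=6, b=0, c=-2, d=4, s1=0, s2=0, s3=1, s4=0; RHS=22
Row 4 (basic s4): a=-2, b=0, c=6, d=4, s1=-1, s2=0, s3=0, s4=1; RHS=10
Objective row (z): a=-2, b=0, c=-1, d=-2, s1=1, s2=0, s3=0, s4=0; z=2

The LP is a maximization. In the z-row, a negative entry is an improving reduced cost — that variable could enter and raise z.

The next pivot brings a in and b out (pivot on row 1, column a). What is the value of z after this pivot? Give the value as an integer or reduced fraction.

Minimum ratio for a: (1/2)/(1/4) = 2.
z changes by −(z-row coeff of a)·ratio = −(-2)·2 = 4.
New z = 2 + 4 = 6.

6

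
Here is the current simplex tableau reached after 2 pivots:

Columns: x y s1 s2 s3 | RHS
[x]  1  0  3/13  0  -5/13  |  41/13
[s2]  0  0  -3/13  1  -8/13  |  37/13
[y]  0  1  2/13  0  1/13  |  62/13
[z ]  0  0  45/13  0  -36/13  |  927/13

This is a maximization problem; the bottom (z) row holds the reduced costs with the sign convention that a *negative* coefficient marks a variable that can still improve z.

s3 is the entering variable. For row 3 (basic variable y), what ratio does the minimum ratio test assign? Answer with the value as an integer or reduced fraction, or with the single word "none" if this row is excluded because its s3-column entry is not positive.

Ratio = RHS / (s3 entry) = (62/13) / (1/13) = 62.

62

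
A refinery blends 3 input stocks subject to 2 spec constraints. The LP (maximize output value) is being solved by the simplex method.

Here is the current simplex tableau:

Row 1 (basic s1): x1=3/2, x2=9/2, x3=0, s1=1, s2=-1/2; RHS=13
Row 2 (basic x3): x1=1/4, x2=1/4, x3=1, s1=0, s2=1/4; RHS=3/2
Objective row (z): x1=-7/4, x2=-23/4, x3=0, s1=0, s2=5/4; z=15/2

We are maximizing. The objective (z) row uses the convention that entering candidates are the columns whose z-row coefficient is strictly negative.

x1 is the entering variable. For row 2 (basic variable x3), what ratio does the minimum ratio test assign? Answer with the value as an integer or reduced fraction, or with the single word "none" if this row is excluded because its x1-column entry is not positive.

Ratio = RHS / (x1 entry) = (3/2) / (1/4) = 6.

6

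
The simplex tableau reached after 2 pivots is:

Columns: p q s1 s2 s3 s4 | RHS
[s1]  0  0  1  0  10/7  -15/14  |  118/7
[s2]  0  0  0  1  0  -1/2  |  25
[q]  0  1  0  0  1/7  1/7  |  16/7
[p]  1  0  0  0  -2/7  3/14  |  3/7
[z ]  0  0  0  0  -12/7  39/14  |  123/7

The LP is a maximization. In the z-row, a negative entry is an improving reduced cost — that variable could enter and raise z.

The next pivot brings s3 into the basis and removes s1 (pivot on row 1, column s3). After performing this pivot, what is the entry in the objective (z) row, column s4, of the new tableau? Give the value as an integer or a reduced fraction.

3/2

Pivot element is row 1, column s3: 10/7.
Normalize row 1: new (row 1, s4) = (-15/14)/(10/7) = -3/4.
z-row ← z-row − (-12/7)·(new row 1): 39/14 − (-12/7)·(-3/4) = 3/2.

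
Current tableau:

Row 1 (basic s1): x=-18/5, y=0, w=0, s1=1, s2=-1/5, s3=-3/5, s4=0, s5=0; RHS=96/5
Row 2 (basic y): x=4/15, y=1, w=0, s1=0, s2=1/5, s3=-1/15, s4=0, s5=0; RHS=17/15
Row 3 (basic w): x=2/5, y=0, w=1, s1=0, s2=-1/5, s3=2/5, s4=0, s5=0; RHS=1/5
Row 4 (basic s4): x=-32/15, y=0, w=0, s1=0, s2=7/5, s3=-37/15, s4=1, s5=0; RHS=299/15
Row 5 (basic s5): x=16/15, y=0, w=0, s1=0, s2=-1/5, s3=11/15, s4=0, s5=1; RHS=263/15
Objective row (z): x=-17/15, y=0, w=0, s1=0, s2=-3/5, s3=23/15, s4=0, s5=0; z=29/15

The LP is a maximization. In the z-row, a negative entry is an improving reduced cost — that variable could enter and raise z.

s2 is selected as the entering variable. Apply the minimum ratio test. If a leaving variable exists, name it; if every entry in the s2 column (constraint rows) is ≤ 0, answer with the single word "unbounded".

Ratios: row 1 (s1): entry -1/5 ≤ 0, skip; row 2 (y): (17/15)/(1/5) = 17/3; row 3 (w): entry -1/5 ≤ 0, skip; row 4 (s4): (299/15)/(7/5) = 299/21; row 5 (s5): entry -1/5 ≤ 0, skip.
Minimum ratio is in the y row, so y leaves.

y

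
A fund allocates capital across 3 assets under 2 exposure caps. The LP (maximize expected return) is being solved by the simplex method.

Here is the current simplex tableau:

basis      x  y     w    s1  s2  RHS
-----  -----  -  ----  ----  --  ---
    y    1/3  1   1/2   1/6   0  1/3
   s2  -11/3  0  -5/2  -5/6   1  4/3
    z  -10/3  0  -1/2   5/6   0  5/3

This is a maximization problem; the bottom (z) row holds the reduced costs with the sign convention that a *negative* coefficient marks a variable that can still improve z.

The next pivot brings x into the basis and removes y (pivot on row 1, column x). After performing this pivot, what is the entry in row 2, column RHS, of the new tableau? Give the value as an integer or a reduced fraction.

Pivot element is row 1, column x: 1/3.
Normalize row 1: new (row 1, RHS) = (1/3)/(1/3) = 1.
row 2 ← row 2 − (-11/3)·(new row 1): 4/3 − (-11/3)·1 = 5.

5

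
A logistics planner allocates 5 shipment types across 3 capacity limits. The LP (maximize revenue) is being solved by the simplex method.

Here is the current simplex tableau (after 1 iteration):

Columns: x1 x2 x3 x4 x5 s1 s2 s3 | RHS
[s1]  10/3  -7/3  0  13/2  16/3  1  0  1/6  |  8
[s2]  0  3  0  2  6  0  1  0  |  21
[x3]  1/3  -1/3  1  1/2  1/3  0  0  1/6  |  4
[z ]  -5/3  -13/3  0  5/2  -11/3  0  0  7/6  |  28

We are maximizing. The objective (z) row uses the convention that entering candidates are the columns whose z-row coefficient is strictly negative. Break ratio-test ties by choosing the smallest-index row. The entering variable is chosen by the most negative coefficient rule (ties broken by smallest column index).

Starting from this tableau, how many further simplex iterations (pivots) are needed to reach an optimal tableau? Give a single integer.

pivot: x2 in, s2 out → z = 175/3
pivot: x1 in, s1 out → z = 141/2
No improving column remains; optimal.

2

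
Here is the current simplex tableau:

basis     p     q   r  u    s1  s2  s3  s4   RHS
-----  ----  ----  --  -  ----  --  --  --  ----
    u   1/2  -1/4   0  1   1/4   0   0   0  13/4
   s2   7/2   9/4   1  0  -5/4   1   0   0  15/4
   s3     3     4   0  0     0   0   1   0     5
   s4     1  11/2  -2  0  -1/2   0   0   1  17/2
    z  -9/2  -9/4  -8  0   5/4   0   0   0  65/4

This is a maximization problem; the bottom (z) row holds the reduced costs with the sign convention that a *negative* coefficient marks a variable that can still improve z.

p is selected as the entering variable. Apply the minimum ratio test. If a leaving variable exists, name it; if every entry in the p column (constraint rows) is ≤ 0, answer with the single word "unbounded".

Ratios: row 1 (u): (13/4)/(1/2) = 13/2; row 2 (s2): (15/4)/(7/2) = 15/14; row 3 (s3): 5/3 = 5/3; row 4 (s4): (17/2)/1 = 17/2.
Minimum ratio is in the s2 row, so s2 leaves.

s2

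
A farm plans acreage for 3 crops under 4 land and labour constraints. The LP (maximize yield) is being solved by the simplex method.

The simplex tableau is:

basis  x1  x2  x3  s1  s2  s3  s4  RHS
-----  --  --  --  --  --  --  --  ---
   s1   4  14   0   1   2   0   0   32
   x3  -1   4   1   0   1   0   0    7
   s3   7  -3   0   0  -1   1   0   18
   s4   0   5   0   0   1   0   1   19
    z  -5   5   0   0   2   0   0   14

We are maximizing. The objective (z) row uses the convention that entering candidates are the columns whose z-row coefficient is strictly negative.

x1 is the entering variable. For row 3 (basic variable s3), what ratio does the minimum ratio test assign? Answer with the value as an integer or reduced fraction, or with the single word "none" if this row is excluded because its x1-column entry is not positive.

Ratio = RHS / (x1 entry) = 18 / 7 = 18/7.

18/7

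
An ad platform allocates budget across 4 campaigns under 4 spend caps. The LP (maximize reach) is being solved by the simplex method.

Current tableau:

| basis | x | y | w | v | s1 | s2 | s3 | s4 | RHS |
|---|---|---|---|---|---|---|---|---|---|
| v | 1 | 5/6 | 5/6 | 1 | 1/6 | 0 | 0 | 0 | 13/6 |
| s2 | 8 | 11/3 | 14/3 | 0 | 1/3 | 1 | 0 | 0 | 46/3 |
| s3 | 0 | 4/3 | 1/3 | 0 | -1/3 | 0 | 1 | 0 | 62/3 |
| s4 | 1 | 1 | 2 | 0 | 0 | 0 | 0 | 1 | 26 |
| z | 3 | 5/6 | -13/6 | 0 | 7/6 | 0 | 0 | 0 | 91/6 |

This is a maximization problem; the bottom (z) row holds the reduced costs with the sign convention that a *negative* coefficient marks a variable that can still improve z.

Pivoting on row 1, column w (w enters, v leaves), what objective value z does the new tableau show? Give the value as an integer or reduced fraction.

104/5

Minimum ratio for w: (13/6)/(5/6) = 13/5.
z changes by −(z-row coeff of w)·ratio = −(-13/6)·(13/5) = 169/30.
New z = 91/6 + (169/30) = 104/5.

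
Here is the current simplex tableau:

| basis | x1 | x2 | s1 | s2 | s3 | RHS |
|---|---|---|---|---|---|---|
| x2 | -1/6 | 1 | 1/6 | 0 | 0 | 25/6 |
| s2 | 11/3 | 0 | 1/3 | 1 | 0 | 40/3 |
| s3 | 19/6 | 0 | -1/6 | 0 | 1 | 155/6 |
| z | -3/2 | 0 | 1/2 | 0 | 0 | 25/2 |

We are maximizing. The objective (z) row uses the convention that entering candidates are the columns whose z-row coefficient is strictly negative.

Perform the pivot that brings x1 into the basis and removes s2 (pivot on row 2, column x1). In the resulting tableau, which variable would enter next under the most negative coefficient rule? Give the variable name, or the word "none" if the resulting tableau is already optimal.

none

Pivot element 11/3. New z-row = old z-row − (-3/2)·(row 2/(11/3)).
Updated z-row coefficients: x1: 0, x2: 0, s1: 7/11, s2: 9/22, s3: 0.
No coefficient is strictly negative; the tableau after this pivot is optimal.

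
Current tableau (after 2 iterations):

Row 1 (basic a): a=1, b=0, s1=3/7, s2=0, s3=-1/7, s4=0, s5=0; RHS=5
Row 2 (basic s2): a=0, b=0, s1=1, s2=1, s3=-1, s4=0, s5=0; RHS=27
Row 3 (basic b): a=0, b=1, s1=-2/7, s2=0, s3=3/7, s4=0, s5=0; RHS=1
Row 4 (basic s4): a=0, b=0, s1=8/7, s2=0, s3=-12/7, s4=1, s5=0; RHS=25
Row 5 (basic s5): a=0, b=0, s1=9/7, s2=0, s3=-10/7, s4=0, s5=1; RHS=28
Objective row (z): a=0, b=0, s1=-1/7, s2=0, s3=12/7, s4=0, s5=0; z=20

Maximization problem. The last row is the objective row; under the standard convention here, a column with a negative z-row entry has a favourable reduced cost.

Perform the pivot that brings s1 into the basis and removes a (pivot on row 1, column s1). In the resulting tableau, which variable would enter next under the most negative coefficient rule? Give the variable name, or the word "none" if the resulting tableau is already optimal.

Pivot element 3/7. New z-row = old z-row − (-1/7)·(row 1/(3/7)).
Updated z-row coefficients: a: 1/3, b: 0, s1: 0, s2: 0, s3: 5/3, s4: 0, s5: 0.
No coefficient is strictly negative; the tableau after this pivot is optimal.

none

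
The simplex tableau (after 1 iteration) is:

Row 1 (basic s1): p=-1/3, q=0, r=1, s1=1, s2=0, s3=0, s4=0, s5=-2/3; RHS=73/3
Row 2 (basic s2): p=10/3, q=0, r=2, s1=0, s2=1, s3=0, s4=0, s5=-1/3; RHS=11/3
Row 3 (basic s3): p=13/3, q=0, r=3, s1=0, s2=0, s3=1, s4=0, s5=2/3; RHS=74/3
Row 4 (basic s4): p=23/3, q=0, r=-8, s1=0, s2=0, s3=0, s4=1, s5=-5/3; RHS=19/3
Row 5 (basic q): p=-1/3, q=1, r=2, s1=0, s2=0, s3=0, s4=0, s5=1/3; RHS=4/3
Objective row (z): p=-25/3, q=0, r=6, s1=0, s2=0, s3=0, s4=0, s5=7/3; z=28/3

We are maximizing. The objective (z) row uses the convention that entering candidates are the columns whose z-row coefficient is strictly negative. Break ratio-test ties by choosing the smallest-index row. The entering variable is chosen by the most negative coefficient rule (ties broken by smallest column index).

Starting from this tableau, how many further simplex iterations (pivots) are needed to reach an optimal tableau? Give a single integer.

2

pivot: p in, s4 out → z = 373/23
pivot: r in, s2 out → z = 50/3
No improving column remains; optimal.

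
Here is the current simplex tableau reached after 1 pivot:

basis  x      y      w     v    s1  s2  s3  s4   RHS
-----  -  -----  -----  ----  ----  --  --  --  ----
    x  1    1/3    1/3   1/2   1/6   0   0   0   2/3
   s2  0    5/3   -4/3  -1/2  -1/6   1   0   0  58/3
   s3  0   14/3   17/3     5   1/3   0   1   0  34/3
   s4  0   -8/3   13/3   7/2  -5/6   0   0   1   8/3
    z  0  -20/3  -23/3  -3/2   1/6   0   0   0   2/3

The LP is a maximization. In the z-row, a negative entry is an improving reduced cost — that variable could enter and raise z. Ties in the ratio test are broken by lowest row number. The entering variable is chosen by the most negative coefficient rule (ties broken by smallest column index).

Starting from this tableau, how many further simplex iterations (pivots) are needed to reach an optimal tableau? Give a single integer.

2

pivot: w in, s4 out → z = 70/13
pivot: y in, x out → z = 106/7
No improving column remains; optimal.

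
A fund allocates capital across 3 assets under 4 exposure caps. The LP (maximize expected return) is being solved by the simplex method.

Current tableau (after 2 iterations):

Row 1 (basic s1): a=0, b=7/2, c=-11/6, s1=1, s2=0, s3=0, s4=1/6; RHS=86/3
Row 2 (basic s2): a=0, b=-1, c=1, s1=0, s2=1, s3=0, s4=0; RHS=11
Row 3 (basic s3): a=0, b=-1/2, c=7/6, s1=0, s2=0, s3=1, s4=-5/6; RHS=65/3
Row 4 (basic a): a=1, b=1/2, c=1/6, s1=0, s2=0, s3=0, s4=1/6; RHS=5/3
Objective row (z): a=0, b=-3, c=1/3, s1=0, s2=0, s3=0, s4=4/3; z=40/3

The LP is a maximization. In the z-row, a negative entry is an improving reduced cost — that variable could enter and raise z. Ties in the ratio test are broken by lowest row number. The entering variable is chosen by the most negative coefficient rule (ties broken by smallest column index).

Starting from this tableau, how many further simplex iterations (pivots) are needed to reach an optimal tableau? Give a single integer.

1

pivot: b in, a out → z = 70/3
No improving column remains; optimal.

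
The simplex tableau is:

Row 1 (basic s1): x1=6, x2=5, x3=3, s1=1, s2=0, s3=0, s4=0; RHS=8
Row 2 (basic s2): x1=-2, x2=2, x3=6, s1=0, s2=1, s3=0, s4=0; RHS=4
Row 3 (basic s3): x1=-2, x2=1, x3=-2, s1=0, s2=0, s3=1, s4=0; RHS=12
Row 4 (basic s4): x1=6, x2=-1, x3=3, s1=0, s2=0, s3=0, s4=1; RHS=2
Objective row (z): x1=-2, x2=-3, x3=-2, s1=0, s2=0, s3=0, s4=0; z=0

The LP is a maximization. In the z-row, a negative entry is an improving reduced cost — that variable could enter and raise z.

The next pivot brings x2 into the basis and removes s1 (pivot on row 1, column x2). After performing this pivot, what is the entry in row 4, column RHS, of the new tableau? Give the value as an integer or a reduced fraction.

18/5

Pivot element is row 1, column x2: 5.
Normalize row 1: new (row 1, RHS) = 8/5 = 8/5.
row 4 ← row 4 − (-1)·(new row 1): 2 − (-1)·(8/5) = 18/5.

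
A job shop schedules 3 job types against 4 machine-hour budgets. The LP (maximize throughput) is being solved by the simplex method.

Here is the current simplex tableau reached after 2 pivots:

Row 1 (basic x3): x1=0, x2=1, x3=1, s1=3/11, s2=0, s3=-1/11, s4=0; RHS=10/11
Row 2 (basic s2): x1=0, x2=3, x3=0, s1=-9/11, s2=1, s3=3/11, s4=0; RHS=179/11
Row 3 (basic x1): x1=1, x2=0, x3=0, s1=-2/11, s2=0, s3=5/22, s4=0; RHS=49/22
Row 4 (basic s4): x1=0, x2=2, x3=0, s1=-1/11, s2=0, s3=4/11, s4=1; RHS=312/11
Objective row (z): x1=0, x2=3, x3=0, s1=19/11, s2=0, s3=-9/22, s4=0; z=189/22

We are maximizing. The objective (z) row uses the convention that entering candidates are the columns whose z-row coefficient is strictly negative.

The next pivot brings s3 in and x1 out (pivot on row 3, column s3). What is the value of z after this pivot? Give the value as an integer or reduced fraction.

63/5

Minimum ratio for s3: (49/22)/(5/22) = 49/5.
z changes by −(z-row coeff of s3)·ratio = −(-9/22)·(49/5) = 441/110.
New z = 189/22 + (441/110) = 63/5.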